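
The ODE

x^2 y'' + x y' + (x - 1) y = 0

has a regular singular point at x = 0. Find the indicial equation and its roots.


Divide by x^2 to reach normal form y'' + P_1(x) y' + P_2(x) y = 0 with P_1(x) = 1/x and P_2(x) = 1/x - 1/x^2.
x = 0 is a singular point because the y'-coefficient 1/x has a pole at x = 0 and the y-coefficient 1/x - 1/x^2 has a pole at x = 0.
It is a regular singular point because x P_1(x) = p(x) = 1 and x^2 P_2(x) = q(x) = x - 1 are polynomials, hence analytic at x = 0.
p(0) = 1,  q(0) = -1.
Indicial equation: r(r-1) + p(0) r + q(0) = 0, i.e. r^2 + (p(0) - 1) r + q(0) = 0, i.e. r^2 - 1 = 0.
Discriminant: (0)^2 - 4(-1) = 4, so r = (0 ± 2)/2.
Solving: r_1 = 1, r_2 = -1.

indicial: r^2 - 1 = 0; roots r_1 = 1, r_2 = -1


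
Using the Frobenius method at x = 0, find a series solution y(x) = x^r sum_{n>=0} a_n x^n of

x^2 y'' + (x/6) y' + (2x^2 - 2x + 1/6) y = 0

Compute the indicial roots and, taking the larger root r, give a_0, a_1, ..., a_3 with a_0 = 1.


Write in Frobenius form y'' + (p(x)/x) y' + (q(x)/x^2) y = 0:
  p(x) = 1/6,  q(x) = 2x^2 - 2x + 1/6.
Indicial equation: r(r-1) + (1/6) r + (1/6) = 0 -> roots r_1 = 1/2, r_2 = 1/3.
Take r = r_1 = 1/2. Let y(x) = x^r sum_{n>=0} a_n x^n with a_0 = 1.
Substitute y = x^r sum a_n x^n and match x^{r+n}. The recurrence is
  D(n) a_n - 2 a_{n-1} + 2 a_{n-2} = 0,  where D(n) = (r+n)(r+n-1) + (1/6)(r+n) + (1/6).
  a_n = [2 a_{n-1} - 2 a_{n-2}] / D(n).
Since the indicial polynomial factors as (r - r_1)(r - r_2), D(n) = (r_1 + n - r_1)(r_1 + n - r_2) = n(n + 1/6).
Evaluating step by step (a_0 = 1):
  n = 1: D(1) = 1(1 + 1/6) = 7/6; numerator = 2(1) = 2; a_1 = (2)/(7/6) = 12/7
  n = 2: D(2) = 2(2 + 1/6) = 13/3; numerator = 2(12/7) - 2(1) = 10/7; a_2 = (10/7)/(13/3) = 30/91
  n = 3: D(3) = 3(3 + 1/6) = 19/2; numerator = 2(30/91) - 2(12/7) = -36/13; a_3 = (-36/13)/(19/2) = -72/247

r = 1/2; a_0 = 1; a_1 = 12/7; a_2 = 30/91; a_3 = -72/247


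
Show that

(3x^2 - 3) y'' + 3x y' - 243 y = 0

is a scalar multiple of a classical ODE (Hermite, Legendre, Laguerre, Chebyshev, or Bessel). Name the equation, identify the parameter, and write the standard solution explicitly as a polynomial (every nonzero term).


All three coefficients share the factor -3; dividing through by -3 gives  (1 - x^2) y'' - x y' + 81 y = 0.
This matches the Chebyshev equation (1 - x^2) y'' - x y' + n^2 y = 0 (note the -x y' term, not -2x y') with n^2 = 81, so n = 9; the polynomial solution is T_9(x).
With y = sum_k a_k x^k, matching x^k gives (k+2)(k+1) a_{k+2} = (k^2 - n^2) a_k = (k - 9)(k + 9) a_k. The right side vanishes at k = 9, so the series with the parity of 9 terminates at degree 9.
Standard normalization: leading coefficient of T_n is 2^(n-1), so a_9 = 2^8 = 256. Work downward with a_k = (k+1)(k+2) a_{k+2} / ((k - 9)(k + 9)):
  a_7 = (8)(9)(256) / ((7 - 9)(7 + 9)) = 18432/(-32) = -576
  a_5 = (6)(7)(-576) / ((5 - 9)(5 + 9)) = -24192/(-56) = 432
  a_3 = (4)(5)(432) / ((3 - 9)(3 + 9)) = 8640/(-72) = -120
  a_1 = (2)(3)(-120) / ((1 - 9)(1 + 9)) = -720/(-80) = 9
Hence T_9(x) = 256 x^9 - 576 x^7 + 432 x^5 - 120 x^3 + 9 x.

T_9(x); series = 256 x^9 - 576 x^7 + 432 x^5 - 120 x^3 + 9 x


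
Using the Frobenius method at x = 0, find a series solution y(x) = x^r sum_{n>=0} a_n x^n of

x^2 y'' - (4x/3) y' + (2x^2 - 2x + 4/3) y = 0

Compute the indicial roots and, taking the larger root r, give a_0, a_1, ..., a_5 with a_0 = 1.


Write in Frobenius form y'' + (p(x)/x) y' + (q(x)/x^2) y = 0:
  p(x) = -4/3,  q(x) = 2x^2 - 2x + 4/3.
Indicial equation: r(r-1) + (-4/3) r + (4/3) = 0 -> roots r_1 = 4/3, r_2 = 1.
Take r = r_1 = 4/3. Let y(x) = x^r sum_{n>=0} a_n x^n with a_0 = 1.
Substitute y = x^r sum a_n x^n and match x^{r+n}. The recurrence is
  D(n) a_n - 2 a_{n-1} + 2 a_{n-2} = 0,  where D(n) = (r+n)(r+n-1) + (-4/3)(r+n) + (4/3).
  a_n = [2 a_{n-1} - 2 a_{n-2}] / D(n).
Since the indicial polynomial factors as (r - r_1)(r - r_2), D(n) = (r_1 + n - r_1)(r_1 + n - r_2) = n(n + 1/3).
Evaluating step by step (a_0 = 1):
  n = 1: D(1) = 1(1 + 1/3) = 4/3; numerator = 2(1) = 2; a_1 = (2)/(4/3) = 3/2
  n = 2: D(2) = 2(2 + 1/3) = 14/3; numerator = 2(3/2) - 2(1) = 1; a_2 = (1)/(14/3) = 3/14
  n = 3: D(3) = 3(3 + 1/3) = 10; numerator = 2(3/14) - 2(3/2) = -18/7; a_3 = (-18/7)/(10) = -9/35
  n = 4: D(4) = 4(4 + 1/3) = 52/3; numerator = 2(-9/35) - 2(3/14) = -33/35; a_4 = (-33/35)/(52/3) = -99/1820
  n = 5: D(5) = 5(5 + 1/3) = 80/3; numerator = 2(-99/1820) - 2(-9/35) = 369/910; a_5 = (369/910)/(80/3) = 1107/72800

r = 4/3; a_0 = 1; a_1 = 3/2; a_2 = 3/14; a_3 = -9/35; a_4 = -99/1820; a_5 = 1107/72800


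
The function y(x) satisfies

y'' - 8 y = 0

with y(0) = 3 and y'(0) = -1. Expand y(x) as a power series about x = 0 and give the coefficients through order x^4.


Ansatz: y(x) = sum_{n>=0} a_n x^n, so y'(x) = sum_{n>=1} n a_n x^(n-1) and y''(x) = sum_{n>=2} n(n-1) a_n x^(n-2).
Substitute into P(x) y'' + Q(x) y' + R(x) y = 0 with P(x) = 1, Q(x) = 0, R(x) = -8, and match powers of x.
Initial conditions: a_0 = 3, a_1 = -1.
Setting the coefficient of each power of x to zero and solving order by order (substituting the coefficients already found):
  x^0: 2 a_2 - 8 a_0 = 0  ->  2 a_2 = 8 a_0 = 24  ->  a_2 = 12
  x^1: 6 a_3 - 8 a_1 = 0  ->  6 a_3 = 8 a_1 = -8  ->  a_3 = -4/3
  x^2: 12 a_4 - 8 a_2 = 0  ->  12 a_4 = 8 a_2 = 96  ->  a_4 = 8
Truncated series: y(x) = 3 - x + 12 x^2 - (4/3) x^3 + 8 x^4 + O(x^5).

a_0 = 3; a_1 = -1; a_2 = 12; a_3 = -4/3; a_4 = 8


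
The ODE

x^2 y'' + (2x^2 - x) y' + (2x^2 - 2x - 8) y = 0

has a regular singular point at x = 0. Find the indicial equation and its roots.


Divide by x^2 to reach normal form y'' + P_1(x) y' + P_2(x) y = 0 with P_1(x) = 2 - 1/x and P_2(x) = 2 - 2/x - 8/x^2.
x = 0 is a singular point because the y'-coefficient 2 - 1/x has a pole at x = 0 and the y-coefficient 2 - 2/x - 8/x^2 has a pole at x = 0.
It is a regular singular point because x P_1(x) = p(x) = 2x - 1 and x^2 P_2(x) = q(x) = 2x^2 - 2x - 8 are polynomials, hence analytic at x = 0.
p(0) = -1,  q(0) = -8.
Indicial equation: r(r-1) + p(0) r + q(0) = 0, i.e. r^2 + (p(0) - 1) r + q(0) = 0, i.e. r^2 - 2 r - 8 = 0.
Discriminant: (-2)^2 - 4(-8) = 36, so r = (2 ± 6)/2.
Solving: r_1 = 4, r_2 = -2.

indicial: r^2 - 2 r - 8 = 0; roots r_1 = 4, r_2 = -2


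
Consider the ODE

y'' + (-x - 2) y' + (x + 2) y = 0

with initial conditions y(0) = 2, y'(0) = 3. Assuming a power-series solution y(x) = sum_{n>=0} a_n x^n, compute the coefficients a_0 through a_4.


Ansatz: y(x) = sum_{n>=0} a_n x^n, so y'(x) = sum_{n>=1} n a_n x^(n-1) and y''(x) = sum_{n>=2} n(n-1) a_n x^(n-2).
Substitute into P(x) y'' + Q(x) y' + R(x) y = 0 with P(x) = 1, Q(x) = -x - 2, R(x) = x + 2, and match powers of x.
Initial conditions: a_0 = 2, a_1 = 3.
Setting the coefficient of each power of x to zero and solving order by order (substituting the coefficients already found):
  x^0: 2 a_2 - 2 a_1 + 2 a_0 = 0  ->  2 a_2 = 2 a_1 - 2 a_0 = 2  ->  a_2 = 1
  x^1: 6 a_3 - 4 a_2 + a_1 + a_0 = 0  ->  6 a_3 = 4 a_2 - a_1 - a_0 = -1  ->  a_3 = -1/6
  x^2: 12 a_4 - 6 a_3 + a_1 = 0  ->  12 a_4 = 6 a_3 - a_1 = -4  ->  a_4 = -1/3
Truncated series: y(x) = 2 + 3 x + x^2 - (1/6) x^3 - (1/3) x^4 + O(x^5).

a_0 = 2; a_1 = 3; a_2 = 1; a_3 = -1/6; a_4 = -1/3


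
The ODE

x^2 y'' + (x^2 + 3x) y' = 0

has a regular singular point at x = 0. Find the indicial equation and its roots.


Divide by x^2 to reach normal form y'' + P_1(x) y' + P_2(x) y = 0 with P_1(x) = 1 + 3/x and P_2(x) = 0.
x = 0 is a singular point because the y'-coefficient 1 + 3/x has a pole at x = 0.
It is a regular singular point because x P_1(x) = p(x) = x + 3 and x^2 P_2(x) = q(x) = 0 are polynomials, hence analytic at x = 0.
p(0) = 3,  q(0) = 0.
Indicial equation: r(r-1) + p(0) r + q(0) = 0, i.e. r^2 + (p(0) - 1) r + q(0) = 0, i.e. r^2 + 2 r = 0.
Discriminant: (2)^2 - 4(0) = 4, so r = (-2 ± 2)/2.
Solving: r_1 = 0, r_2 = -2.

indicial: r^2 + 2 r = 0; roots r_1 = 0, r_2 = -2


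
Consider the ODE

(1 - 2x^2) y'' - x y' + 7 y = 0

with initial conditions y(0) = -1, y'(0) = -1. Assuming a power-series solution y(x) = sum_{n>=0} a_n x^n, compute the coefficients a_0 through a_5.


Ansatz: y(x) = sum_{n>=0} a_n x^n, so y'(x) = sum_{n>=1} n a_n x^(n-1) and y''(x) = sum_{n>=2} n(n-1) a_n x^(n-2).
Substitute into P(x) y'' + Q(x) y' + R(x) y = 0 with P(x) = 1 - 2x^2, Q(x) = -x, R(x) = 7, and match powers of x.
Initial conditions: a_0 = -1, a_1 = -1.
Setting the coefficient of each power of x to zero and solving order by order (substituting the coefficients already found):
  x^0: 2 a_2 + 7 a_0 = 0  ->  2 a_2 = -7 a_0 = 7  ->  a_2 = 7/2
  x^1: 6 a_3 + 6 a_1 = 0  ->  6 a_3 = -6 a_1 = 6  ->  a_3 = 1
  x^2: 12 a_4 + a_2 = 0  ->  12 a_4 = -a_2 = -7/2  ->  a_4 = -7/24
  x^3: 20 a_5 - 8 a_3 = 0  ->  20 a_5 = 8 a_3 = 8  ->  a_5 = 2/5
Truncated series: y(x) = -1 - x + (7/2) x^2 + x^3 - (7/24) x^4 + (2/5) x^5 + O(x^6).

a_0 = -1; a_1 = -1; a_2 = 7/2; a_3 = 1; a_4 = -7/24; a_5 = 2/5


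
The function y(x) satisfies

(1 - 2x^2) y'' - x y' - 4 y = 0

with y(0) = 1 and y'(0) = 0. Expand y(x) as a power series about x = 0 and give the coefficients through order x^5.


Ansatz: y(x) = sum_{n>=0} a_n x^n, so y'(x) = sum_{n>=1} n a_n x^(n-1) and y''(x) = sum_{n>=2} n(n-1) a_n x^(n-2).
Substitute into P(x) y'' + Q(x) y' + R(x) y = 0 with P(x) = 1 - 2x^2, Q(x) = -x, R(x) = -4, and match powers of x.
Initial conditions: a_0 = 1, a_1 = 0.
Setting the coefficient of each power of x to zero and solving order by order (substituting the coefficients already found):
  x^0: 2 a_2 - 4 a_0 = 0  ->  2 a_2 = 4 a_0 = 4  ->  a_2 = 2
  x^1: 6 a_3 - 5 a_1 = 0  ->  6 a_3 = 5 a_1 = 0  ->  a_3 = 0
  x^2: 12 a_4 - 10 a_2 = 0  ->  12 a_4 = 10 a_2 = 20  ->  a_4 = 5/3
  x^3: 20 a_5 - 19 a_3 = 0  ->  20 a_5 = 19 a_3 = 0  ->  a_5 = 0
Truncated series: y(x) = 1 + 2 x^2 + (5/3) x^4 + O(x^6).

a_0 = 1; a_1 = 0; a_2 = 2; a_3 = 0; a_4 = 5/3; a_5 = 0


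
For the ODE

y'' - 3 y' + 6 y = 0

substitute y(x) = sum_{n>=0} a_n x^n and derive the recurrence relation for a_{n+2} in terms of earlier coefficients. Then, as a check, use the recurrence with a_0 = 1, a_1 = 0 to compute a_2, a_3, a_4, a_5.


Substitute y = sum_n a_n x^n.
y''(x) has coefficient (n+2)(n+1) a_{n+2} at x^n;
-3 y'(x) has coefficient -3 (n+1) a_{n+1} at x^n;
6 y(x) has coefficient 6 a_n at x^n.
Matching x^n: (n+2)(n+1) a_{n+2} - 3 (n+1) a_{n+1} + 6 a_n = 0.
Thus a_{n+2} = [3 (n+1) a_{n+1} - 6 a_n] / ((n+1)(n+2)).

Check with a_0 = 1, a_1 = 0 (apply the recurrence for n = 0, 1, 2, 3): a_0 = 1, a_1 = 0, a_2 = -3, a_3 = -3, a_4 = -3/4, a_5 = 9/20.

a_(n+2) = [3 (n+1) a_(n+1) - 6 a_n] / ((n+1)(n+2)); check: a_0 = 1, a_1 = 0, a_2 = -3, a_3 = -3, a_4 = -3/4, a_5 = 9/20


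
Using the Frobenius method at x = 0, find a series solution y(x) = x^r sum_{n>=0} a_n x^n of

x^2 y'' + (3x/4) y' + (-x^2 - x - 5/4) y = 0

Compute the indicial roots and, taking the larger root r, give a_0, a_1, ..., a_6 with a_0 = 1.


Write in Frobenius form y'' + (p(x)/x) y' + (q(x)/x^2) y = 0:
  p(x) = 3/4,  q(x) = -x^2 - x - 5/4.
Indicial equation: r(r-1) + (3/4) r + (-5/4) = 0 -> roots r_1 = 5/4, r_2 = -1.
Take r = r_1 = 5/4. Let y(x) = x^r sum_{n>=0} a_n x^n with a_0 = 1.
Substitute y = x^r sum a_n x^n and match x^{r+n}. The recurrence is
  D(n) a_n - 1 a_{n-1} - 1 a_{n-2} = 0,  where D(n) = (r+n)(r+n-1) + (3/4)(r+n) + (-5/4).
  a_n = [1 a_{n-1} + 1 a_{n-2}] / D(n).
Since the indicial polynomial factors as (r - r_1)(r - r_2), D(n) = (r_1 + n - r_1)(r_1 + n - r_2) = n(n + 9/4).
Evaluating step by step (a_0 = 1):
  n = 1: D(1) = 1(1 + 9/4) = 13/4; numerator = 1(1) = 1; a_1 = (1)/(13/4) = 4/13
  n = 2: D(2) = 2(2 + 9/4) = 17/2; numerator = 1(4/13) + 1(1) = 17/13; a_2 = (17/13)/(17/2) = 2/13
  n = 3: D(3) = 3(3 + 9/4) = 63/4; numerator = 1(2/13) + 1(4/13) = 6/13; a_3 = (6/13)/(63/4) = 8/273
  n = 4: D(4) = 4(4 + 9/4) = 25; numerator = 1(8/273) + 1(2/13) = 50/273; a_4 = (50/273)/(25) = 2/273
  n = 5: D(5) = 5(5 + 9/4) = 145/4; numerator = 1(2/273) + 1(8/273) = 10/273; a_5 = (10/273)/(145/4) = 8/7917
  n = 6: D(6) = 6(6 + 9/4) = 99/2; numerator = 1(8/7917) + 1(2/273) = 22/2639; a_6 = (22/2639)/(99/2) = 4/23751

r = 5/4; a_0 = 1; a_1 = 4/13; a_2 = 2/13; a_3 = 8/273; a_4 = 2/273; a_5 = 8/7917; a_6 = 4/23751


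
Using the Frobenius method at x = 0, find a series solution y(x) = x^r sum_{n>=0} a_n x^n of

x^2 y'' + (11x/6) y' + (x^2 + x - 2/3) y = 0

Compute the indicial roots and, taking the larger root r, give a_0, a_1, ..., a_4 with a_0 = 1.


Write in Frobenius form y'' + (p(x)/x) y' + (q(x)/x^2) y = 0:
  p(x) = 11/6,  q(x) = x^2 + x - 2/3.
Indicial equation: r(r-1) + (11/6) r + (-2/3) = 0 -> roots r_1 = 1/2, r_2 = -4/3.
Take r = r_1 = 1/2. Let y(x) = x^r sum_{n>=0} a_n x^n with a_0 = 1.
Substitute y = x^r sum a_n x^n and match x^{r+n}. The recurrence is
  D(n) a_n + 1 a_{n-1} + 1 a_{n-2} = 0,  where D(n) = (r+n)(r+n-1) + (11/6)(r+n) + (-2/3).
  a_n = [-1 a_{n-1} - 1 a_{n-2}] / D(n).
Since the indicial polynomial factors as (r - r_1)(r - r_2), D(n) = (r_1 + n - r_1)(r_1 + n - r_2) = n(n + 11/6).
Evaluating step by step (a_0 = 1):
  n = 1: D(1) = 1(1 + 11/6) = 17/6; numerator = -1(1) = -1; a_1 = (-1)/(17/6) = -6/17
  n = 2: D(2) = 2(2 + 11/6) = 23/3; numerator = -1(-6/17) - 1(1) = -11/17; a_2 = (-11/17)/(23/3) = -33/391
  n = 3: D(3) = 3(3 + 11/6) = 29/2; numerator = -1(-33/391) - 1(-6/17) = 171/391; a_3 = (171/391)/(29/2) = 342/11339
  n = 4: D(4) = 4(4 + 11/6) = 70/3; numerator = -1(342/11339) - 1(-33/391) = 615/11339; a_4 = (615/11339)/(70/3) = 369/158746

r = 1/2; a_0 = 1; a_1 = -6/17; a_2 = -33/391; a_3 = 342/11339; a_4 = 369/158746


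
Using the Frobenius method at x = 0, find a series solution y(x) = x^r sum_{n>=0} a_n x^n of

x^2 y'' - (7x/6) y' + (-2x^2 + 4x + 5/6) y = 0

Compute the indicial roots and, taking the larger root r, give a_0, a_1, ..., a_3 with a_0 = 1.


Write in Frobenius form y'' + (p(x)/x) y' + (q(x)/x^2) y = 0:
  p(x) = -7/6,  q(x) = -2x^2 + 4x + 5/6.
Indicial equation: r(r-1) + (-7/6) r + (5/6) = 0 -> roots r_1 = 5/3, r_2 = 1/2.
Take r = r_1 = 5/3. Let y(x) = x^r sum_{n>=0} a_n x^n with a_0 = 1.
Substitute y = x^r sum a_n x^n and match x^{r+n}. The recurrence is
  D(n) a_n + 4 a_{n-1} - 2 a_{n-2} = 0,  where D(n) = (r+n)(r+n-1) + (-7/6)(r+n) + (5/6).
  a_n = [-4 a_{n-1} + 2 a_{n-2}] / D(n).
Since the indicial polynomial factors as (r - r_1)(r - r_2), D(n) = (r_1 + n - r_1)(r_1 + n - r_2) = n(n + 7/6).
Evaluating step by step (a_0 = 1):
  n = 1: D(1) = 1(1 + 7/6) = 13/6; numerator = -4(1) = -4; a_1 = (-4)/(13/6) = -24/13
  n = 2: D(2) = 2(2 + 7/6) = 19/3; numerator = -4(-24/13) + 2(1) = 122/13; a_2 = (122/13)/(19/3) = 366/247
  n = 3: D(3) = 3(3 + 7/6) = 25/2; numerator = -4(366/247) + 2(-24/13) = -2376/247; a_3 = (-2376/247)/(25/2) = -4752/6175

r = 5/3; a_0 = 1; a_1 = -24/13; a_2 = 366/247; a_3 = -4752/6175


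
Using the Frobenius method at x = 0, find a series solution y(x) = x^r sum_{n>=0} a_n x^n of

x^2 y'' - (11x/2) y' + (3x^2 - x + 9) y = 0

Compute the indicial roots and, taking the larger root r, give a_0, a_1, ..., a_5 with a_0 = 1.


Write in Frobenius form y'' + (p(x)/x) y' + (q(x)/x^2) y = 0:
  p(x) = -11/2,  q(x) = 3x^2 - x + 9.
Indicial equation: r(r-1) + (-11/2) r + (9) = 0 -> roots r_1 = 9/2, r_2 = 2.
Take r = r_1 = 9/2. Let y(x) = x^r sum_{n>=0} a_n x^n with a_0 = 1.
Substitute y = x^r sum a_n x^n and match x^{r+n}. The recurrence is
  D(n) a_n - 1 a_{n-1} + 3 a_{n-2} = 0,  where D(n) = (r+n)(r+n-1) + (-11/2)(r+n) + (9).
  a_n = [1 a_{n-1} - 3 a_{n-2}] / D(n).
Since the indicial polynomial factors as (r - r_1)(r - r_2), D(n) = (r_1 + n - r_1)(r_1 + n - r_2) = n(n + 5/2).
Evaluating step by step (a_0 = 1):
  n = 1: D(1) = 1(1 + 5/2) = 7/2; numerator = 1(1) = 1; a_1 = (1)/(7/2) = 2/7
  n = 2: D(2) = 2(2 + 5/2) = 9; numerator = 1(2/7) - 3(1) = -19/7; a_2 = (-19/7)/(9) = -19/63
  n = 3: D(3) = 3(3 + 5/2) = 33/2; numerator = 1(-19/63) - 3(2/7) = -73/63; a_3 = (-73/63)/(33/2) = -146/2079
  n = 4: D(4) = 4(4 + 5/2) = 26; numerator = 1(-146/2079) - 3(-19/63) = 1735/2079; a_4 = (1735/2079)/(26) = 1735/54054
  n = 5: D(5) = 5(5 + 5/2) = 75/2; numerator = 1(1735/54054) - 3(-146/2079) = 1193/4914; a_5 = (1193/4914)/(75/2) = 1193/184275

r = 9/2; a_0 = 1; a_1 = 2/7; a_2 = -19/63; a_3 = -146/2079; a_4 = 1735/54054; a_5 = 1193/184275


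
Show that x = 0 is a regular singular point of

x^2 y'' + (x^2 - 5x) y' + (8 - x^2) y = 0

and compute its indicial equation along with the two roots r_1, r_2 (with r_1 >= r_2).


Divide by x^2 to reach normal form y'' + P_1(x) y' + P_2(x) y = 0 with P_1(x) = 1 - 5/x and P_2(x) = -1 + 8/x^2.
x = 0 is a singular point because the y'-coefficient 1 - 5/x has a pole at x = 0 and the y-coefficient -1 + 8/x^2 has a pole at x = 0.
It is a regular singular point because x P_1(x) = p(x) = x - 5 and x^2 P_2(x) = q(x) = 8 - x^2 are polynomials, hence analytic at x = 0.
p(0) = -5,  q(0) = 8.
Indicial equation: r(r-1) + p(0) r + q(0) = 0, i.e. r^2 + (p(0) - 1) r + q(0) = 0, i.e. r^2 - 6 r + 8 = 0.
Discriminant: (-6)^2 - 4(8) = 4, so r = (6 ± 2)/2.
Solving: r_1 = 4, r_2 = 2.

indicial: r^2 - 6 r + 8 = 0; roots r_1 = 4, r_2 = 2


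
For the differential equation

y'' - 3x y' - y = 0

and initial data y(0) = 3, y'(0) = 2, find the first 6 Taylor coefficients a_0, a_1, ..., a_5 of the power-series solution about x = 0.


Ansatz: y(x) = sum_{n>=0} a_n x^n, so y'(x) = sum_{n>=1} n a_n x^(n-1) and y''(x) = sum_{n>=2} n(n-1) a_n x^(n-2).
Substitute into P(x) y'' + Q(x) y' + R(x) y = 0 with P(x) = 1, Q(x) = -3x, R(x) = -1, and match powers of x.
Initial conditions: a_0 = 3, a_1 = 2.
Setting the coefficient of each power of x to zero and solving order by order (substituting the coefficients already found):
  x^0: 2 a_2 - a_0 = 0  ->  2 a_2 = a_0 = 3  ->  a_2 = 3/2
  x^1: 6 a_3 - 4 a_1 = 0  ->  6 a_3 = 4 a_1 = 8  ->  a_3 = 4/3
  x^2: 12 a_4 - 7 a_2 = 0  ->  12 a_4 = 7 a_2 = 21/2  ->  a_4 = 7/8
  x^3: 20 a_5 - 10 a_3 = 0  ->  20 a_5 = 10 a_3 = 40/3  ->  a_5 = 2/3
Truncated series: y(x) = 3 + 2 x + (3/2) x^2 + (4/3) x^3 + (7/8) x^4 + (2/3) x^5 + O(x^6).

a_0 = 3; a_1 = 2; a_2 = 3/2; a_3 = 4/3; a_4 = 7/8; a_5 = 2/3


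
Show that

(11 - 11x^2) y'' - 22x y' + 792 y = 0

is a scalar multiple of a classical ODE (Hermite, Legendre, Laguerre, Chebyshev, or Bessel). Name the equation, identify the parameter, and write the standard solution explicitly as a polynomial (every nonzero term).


All three coefficients share the factor 11; dividing through by 11 gives  (1 - x^2) y'' - 2x y' + 72 y = 0.
This matches the Legendre equation (1 - x^2) y'' - 2x y' + n(n+1) y = 0 (note the -2x y' term) with n(n+1) = 72, so n = 8; the polynomial solution is P_8(x).
With y = sum_k a_k x^k, matching x^k gives (k+2)(k+1) a_{k+2} = [k(k+1) - n(n+1)] a_k = (k - 8)(k + 9) a_k. The right side vanishes at k = 8, so the series with the parity of 8 terminates at degree 8.
Standard normalization (P_n(1) = 1): leading coefficient (2n)!/(2^n (n!)^2) = 20922789888000/(256*1625702400) = 6435/128, so a_8 = 6435/128. Work downward with a_k = (k+1)(k+2) a_{k+2} / ((k - 8)(k + 9)):
  a_6 = (7)(8)(6435/128) / ((6 - 8)(6 + 9)) = (45045/16)/(-30) = -3003/32
  a_4 = (5)(6)(-3003/32) / ((4 - 8)(4 + 9)) = (-45045/16)/(-52) = 3465/64
  a_2 = (3)(4)(3465/64) / ((2 - 8)(2 + 9)) = (10395/16)/(-66) = -315/32
  a_0 = (1)(2)(-315/32) / ((0 - 8)(0 + 9)) = (-315/16)/(-72) = 35/128
Hence P_8(x) = 6435 x^8/128 - 3003 x^6/32 + 3465 x^4/64 - 315 x^2/32 + 35/128.

P_8(x); series = 6435 x^8/128 - 3003 x^6/32 + 3465 x^4/64 - 315 x^2/32 + 35/128


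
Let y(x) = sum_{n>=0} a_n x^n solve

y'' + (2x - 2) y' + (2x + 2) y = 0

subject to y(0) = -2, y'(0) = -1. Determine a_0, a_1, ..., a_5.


Ansatz: y(x) = sum_{n>=0} a_n x^n, so y'(x) = sum_{n>=1} n a_n x^(n-1) and y''(x) = sum_{n>=2} n(n-1) a_n x^(n-2).
Substitute into P(x) y'' + Q(x) y' + R(x) y = 0 with P(x) = 1, Q(x) = 2x - 2, R(x) = 2x + 2, and match powers of x.
Initial conditions: a_0 = -2, a_1 = -1.
Setting the coefficient of each power of x to zero and solving order by order (substituting the coefficients already found):
  x^0: 2 a_2 - 2 a_1 + 2 a_0 = 0  ->  2 a_2 = 2 a_1 - 2 a_0 = 2  ->  a_2 = 1
  x^1: 6 a_3 - 4 a_2 + 4 a_1 + 2 a_0 = 0  ->  6 a_3 = 4 a_2 - 4 a_1 - 2 a_0 = 12  ->  a_3 = 2
  x^2: 12 a_4 - 6 a_3 + 6 a_2 + 2 a_1 = 0  ->  12 a_4 = 6 a_3 - 6 a_2 - 2 a_1 = 8  ->  a_4 = 2/3
  x^3: 20 a_5 - 8 a_4 + 8 a_3 + 2 a_2 = 0  ->  20 a_5 = 8 a_4 - 8 a_3 - 2 a_2 = -38/3  ->  a_5 = -19/30
Truncated series: y(x) = -2 - x + x^2 + 2 x^3 + (2/3) x^4 - (19/30) x^5 + O(x^6).

a_0 = -2; a_1 = -1; a_2 = 1; a_3 = 2; a_4 = 2/3; a_5 = -19/30


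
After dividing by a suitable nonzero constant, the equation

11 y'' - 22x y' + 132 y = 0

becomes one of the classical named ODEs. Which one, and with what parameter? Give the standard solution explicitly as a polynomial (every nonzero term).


All three coefficients share the factor 11; dividing through by 11 gives  y'' - 2x y' + 12 y = 0.
This matches the Hermite equation y'' - 2x y' + 2n y = 0 with 2n = 12, so n = 6; the polynomial solution is H_6(x).
With y = sum_k a_k x^k, matching x^k gives (k+2)(k+1) a_{k+2} = 2(k - n) a_k = 2(k - 6) a_k. The right side vanishes at k = 6, so the series with the parity of 6 terminates at degree 6.
Standard normalization: leading coefficient of H_n is 2^n, so a_6 = 2^6 = 64. Work downward with a_k = (k+1)(k+2) a_{k+2} / (2(k - n)):
  a_4 = (5)(6)(64) / (2(4 - 6)) = 1920/(-4) = -480
  a_2 = (3)(4)(-480) / (2(2 - 6)) = -5760/(-8) = 720
  a_0 = (1)(2)(720) / (2(0 - 6)) = 1440/(-12) = -120
Hence H_6(x) = 64 x^6 - 480 x^4 + 720 x^2 - 120.

H_6(x); series = 64 x^6 - 480 x^4 + 720 x^2 - 120


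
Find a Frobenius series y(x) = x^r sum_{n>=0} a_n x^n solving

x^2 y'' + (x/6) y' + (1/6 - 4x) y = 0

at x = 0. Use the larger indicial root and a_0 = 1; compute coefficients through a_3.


Write in Frobenius form y'' + (p(x)/x) y' + (q(x)/x^2) y = 0:
  p(x) = 1/6,  q(x) = 1/6 - 4x.
Indicial equation: r(r-1) + (1/6) r + (1/6) = 0 -> roots r_1 = 1/2, r_2 = 1/3.
Take r = r_1 = 1/2. Let y(x) = x^r sum_{n>=0} a_n x^n with a_0 = 1.
Substitute y = x^r sum a_n x^n and match x^{r+n}. The recurrence is
  D(n) a_n - 4 a_{n-1} = 0,  where D(n) = (r+n)(r+n-1) + (1/6)(r+n) + (1/6).
  a_n = 4 / D(n) * a_{n-1}.
Since the indicial polynomial factors as (r - r_1)(r - r_2), D(n) = (r_1 + n - r_1)(r_1 + n - r_2) = n(n + 1/6).
Evaluating step by step (a_0 = 1):
  n = 1: D(1) = 1(1 + 1/6) = 7/6; numerator = 4(1) = 4; a_1 = (4)/(7/6) = 24/7
  n = 2: D(2) = 2(2 + 1/6) = 13/3; numerator = 4(24/7) = 96/7; a_2 = (96/7)/(13/3) = 288/91
  n = 3: D(3) = 3(3 + 1/6) = 19/2; numerator = 4(288/91) = 1152/91; a_3 = (1152/91)/(19/2) = 2304/1729

r = 1/2; a_0 = 1; a_1 = 24/7; a_2 = 288/91; a_3 = 2304/1729


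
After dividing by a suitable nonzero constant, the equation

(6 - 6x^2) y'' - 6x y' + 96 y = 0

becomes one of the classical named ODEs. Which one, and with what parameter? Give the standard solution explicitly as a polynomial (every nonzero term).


All three coefficients share the factor 6; dividing through by 6 gives  (1 - x^2) y'' - x y' + 16 y = 0.
This matches the Chebyshev equation (1 - x^2) y'' - x y' + n^2 y = 0 (note the -x y' term, not -2x y') with n^2 = 16, so n = 4; the polynomial solution is T_4(x).
With y = sum_k a_k x^k, matching x^k gives (k+2)(k+1) a_{k+2} = (k^2 - n^2) a_k = (k - 4)(k + 4) a_k. The right side vanishes at k = 4, so the series with the parity of 4 terminates at degree 4.
Standard normalization: leading coefficient of T_n is 2^(n-1), so a_4 = 2^3 = 8. Work downward with a_k = (k+1)(k+2) a_{k+2} / ((k - 4)(k + 4)):
  a_2 = (3)(4)(8) / ((2 - 4)(2 + 4)) = 96/(-12) = -8
  a_0 = (1)(2)(-8) / ((0 - 4)(0 + 4)) = -16/(-16) = 1
Hence T_4(x) = 8 x^4 - 8 x^2 + 1.

T_4(x); series = 8 x^4 - 8 x^2 + 1


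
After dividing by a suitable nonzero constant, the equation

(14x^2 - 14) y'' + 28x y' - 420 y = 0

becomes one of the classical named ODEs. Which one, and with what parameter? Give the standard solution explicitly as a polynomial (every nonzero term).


All three coefficients share the factor -14; dividing through by -14 gives  (1 - x^2) y'' - 2x y' + 30 y = 0.
This matches the Legendre equation (1 - x^2) y'' - 2x y' + n(n+1) y = 0 (note the -2x y' term) with n(n+1) = 30, so n = 5; the polynomial solution is P_5(x).
With y = sum_k a_k x^k, matching x^k gives (k+2)(k+1) a_{k+2} = [k(k+1) - n(n+1)] a_k = (k - 5)(k + 6) a_k. The right side vanishes at k = 5, so the series with the parity of 5 terminates at degree 5.
Standard normalization (P_n(1) = 1): leading coefficient (2n)!/(2^n (n!)^2) = 3628800/(32*14400) = 63/8, so a_5 = 63/8. Work downward with a_k = (k+1)(k+2) a_{k+2} / ((k - 5)(k + 6)):
  a_3 = (4)(5)(63/8) / ((3 - 5)(3 + 6)) = (315/2)/(-18) = -35/4
  a_1 = (2)(3)(-35/4) / ((1 - 5)(1 + 6)) = (-105/2)/(-28) = 15/8
Hence P_5(x) = 63 x^5/8 - 35 x^3/4 + 15 x/8.

P_5(x); series = 63 x^5/8 - 35 x^3/4 + 15 x/8


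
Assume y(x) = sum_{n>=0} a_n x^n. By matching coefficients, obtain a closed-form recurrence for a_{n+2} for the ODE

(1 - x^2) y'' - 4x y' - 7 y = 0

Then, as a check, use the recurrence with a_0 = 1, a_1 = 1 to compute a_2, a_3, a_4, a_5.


Substitute y = sum_n a_n x^n.
(1 - 1 x^2) y'' contributes (n+2)(n+1) a_{n+2} - n(n-1) a_n at x^n.
-4 x y'(x) contributes -4 n a_n at x^n.
-7 y(x) contributes -7 a_n at x^n.
Matching x^n: (n+2)(n+1) a_{n+2} + (-n(n-1) - 4 n - 7) a_n = 0.
Thus a_{n+2} = (n(n-1) + 4 n + 7) / ((n+1)(n+2)) * a_n.

Check with a_0 = 1, a_1 = 1 (apply the recurrence for n = 0, 1, 2, 3): a_0 = 1, a_1 = 1, a_2 = 7/2, a_3 = 11/6, a_4 = 119/24, a_5 = 55/24.

a_(n+2) = (n(n-1) + 4 n + 7) / ((n+1)(n+2)) * a_n; check: a_0 = 1, a_1 = 1, a_2 = 7/2, a_3 = 11/6, a_4 = 119/24, a_5 = 55/24


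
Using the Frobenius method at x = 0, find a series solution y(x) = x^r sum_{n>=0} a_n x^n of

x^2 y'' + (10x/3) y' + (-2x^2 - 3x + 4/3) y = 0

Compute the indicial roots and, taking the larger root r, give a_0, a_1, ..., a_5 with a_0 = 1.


Write in Frobenius form y'' + (p(x)/x) y' + (q(x)/x^2) y = 0:
  p(x) = 10/3,  q(x) = -2x^2 - 3x + 4/3.
Indicial equation: r(r-1) + (10/3) r + (4/3) = 0 -> roots r_1 = -1, r_2 = -4/3.
Take r = r_1 = -1. Let y(x) = x^r sum_{n>=0} a_n x^n with a_0 = 1.
Substitute y = x^r sum a_n x^n and match x^{r+n}. The recurrence is
  D(n) a_n - 3 a_{n-1} - 2 a_{n-2} = 0,  where D(n) = (r+n)(r+n-1) + (10/3)(r+n) + (4/3).
  a_n = [3 a_{n-1} + 2 a_{n-2}] / D(n).
Since the indicial polynomial factors as (r - r_1)(r - r_2), D(n) = (r_1 + n - r_1)(r_1 + n - r_2) = n(n + 1/3).
Evaluating step by step (a_0 = 1):
  n = 1: D(1) = 1(1 + 1/3) = 4/3; numerator = 3(1) = 3; a_1 = (3)/(4/3) = 9/4
  n = 2: D(2) = 2(2 + 1/3) = 14/3; numerator = 3(9/4) + 2(1) = 35/4; a_2 = (35/4)/(14/3) = 15/8
  n = 3: D(3) = 3(3 + 1/3) = 10; numerator = 3(15/8) + 2(9/4) = 81/8; a_3 = (81/8)/(10) = 81/80
  n = 4: D(4) = 4(4 + 1/3) = 52/3; numerator = 3(81/80) + 2(15/8) = 543/80; a_4 = (543/80)/(52/3) = 1629/4160
  n = 5: D(5) = 5(5 + 1/3) = 80/3; numerator = 3(1629/4160) + 2(81/80) = 13311/4160; a_5 = (13311/4160)/(80/3) = 39933/332800

r = -1; a_0 = 1; a_1 = 9/4; a_2 = 15/8; a_3 = 81/80; a_4 = 1629/4160; a_5 = 39933/332800


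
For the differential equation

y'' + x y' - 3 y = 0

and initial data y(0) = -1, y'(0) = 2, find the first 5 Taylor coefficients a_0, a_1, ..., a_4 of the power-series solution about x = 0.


Ansatz: y(x) = sum_{n>=0} a_n x^n, so y'(x) = sum_{n>=1} n a_n x^(n-1) and y''(x) = sum_{n>=2} n(n-1) a_n x^(n-2).
Substitute into P(x) y'' + Q(x) y' + R(x) y = 0 with P(x) = 1, Q(x) = x, R(x) = -3, and match powers of x.
Initial conditions: a_0 = -1, a_1 = 2.
Setting the coefficient of each power of x to zero and solving order by order (substituting the coefficients already found):
  x^0: 2 a_2 - 3 a_0 = 0  ->  2 a_2 = 3 a_0 = -3  ->  a_2 = -3/2
  x^1: 6 a_3 - 2 a_1 = 0  ->  6 a_3 = 2 a_1 = 4  ->  a_3 = 2/3
  x^2: 12 a_4 - a_2 = 0  ->  12 a_4 = a_2 = -3/2  ->  a_4 = -1/8
Truncated series: y(x) = -1 + 2 x - (3/2) x^2 + (2/3) x^3 - (1/8) x^4 + O(x^5).

a_0 = -1; a_1 = 2; a_2 = -3/2; a_3 = 2/3; a_4 = -1/8


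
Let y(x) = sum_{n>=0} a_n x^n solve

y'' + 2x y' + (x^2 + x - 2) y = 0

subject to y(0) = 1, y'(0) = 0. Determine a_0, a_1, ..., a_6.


Ansatz: y(x) = sum_{n>=0} a_n x^n, so y'(x) = sum_{n>=1} n a_n x^(n-1) and y''(x) = sum_{n>=2} n(n-1) a_n x^(n-2).
Substitute into P(x) y'' + Q(x) y' + R(x) y = 0 with P(x) = 1, Q(x) = 2x, R(x) = x^2 + x - 2, and match powers of x.
Initial conditions: a_0 = 1, a_1 = 0.
Setting the coefficient of each power of x to zero and solving order by order (substituting the coefficients already found):
  x^0: 2 a_2 - 2 a_0 = 0  ->  2 a_2 = 2 a_0 = 2  ->  a_2 = 1
  x^1: 6 a_3 + a_0 = 0  ->  6 a_3 = -a_0 = -1  ->  a_3 = -1/6
  x^2: 12 a_4 + 2 a_2 + a_1 + a_0 = 0  ->  12 a_4 = -2 a_2 - a_1 - a_0 = -3  ->  a_4 = -1/4
  x^3: 20 a_5 + 4 a_3 + a_2 + a_1 = 0  ->  20 a_5 = -4 a_3 - a_2 - a_1 = -1/3  ->  a_5 = -1/60
  x^4: 30 a_6 + 6 a_4 + a_3 + a_2 = 0  ->  30 a_6 = -6 a_4 - a_3 - a_2 = 2/3  ->  a_6 = 1/45
Truncated series: y(x) = 1 + x^2 - (1/6) x^3 - (1/4) x^4 - (1/60) x^5 + (1/45) x^6 + O(x^7).

a_0 = 1; a_1 = 0; a_2 = 1; a_3 = -1/6; a_4 = -1/4; a_5 = -1/60; a_6 = 1/45


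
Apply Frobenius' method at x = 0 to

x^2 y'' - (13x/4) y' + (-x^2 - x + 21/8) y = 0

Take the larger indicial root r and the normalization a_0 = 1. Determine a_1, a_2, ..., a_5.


Write in Frobenius form y'' + (p(x)/x) y' + (q(x)/x^2) y = 0:
  p(x) = -13/4,  q(x) = -x^2 - x + 21/8.
Indicial equation: r(r-1) + (-13/4) r + (21/8) = 0 -> roots r_1 = 7/2, r_2 = 3/4.
Take r = r_1 = 7/2. Let y(x) = x^r sum_{n>=0} a_n x^n with a_0 = 1.
Substitute y = x^r sum a_n x^n and match x^{r+n}. The recurrence is
  D(n) a_n - 1 a_{n-1} - 1 a_{n-2} = 0,  where D(n) = (r+n)(r+n-1) + (-13/4)(r+n) + (21/8).
  a_n = [1 a_{n-1} + 1 a_{n-2}] / D(n).
Since the indicial polynomial factors as (r - r_1)(r - r_2), D(n) = (r_1 + n - r_1)(r_1 + n - r_2) = n(n + 11/4).
Evaluating step by step (a_0 = 1):
  n = 1: D(1) = 1(1 + 11/4) = 15/4; numerator = 1(1) = 1; a_1 = (1)/(15/4) = 4/15
  n = 2: D(2) = 2(2 + 11/4) = 19/2; numerator = 1(4/15) + 1(1) = 19/15; a_2 = (19/15)/(19/2) = 2/15
  n = 3: D(3) = 3(3 + 11/4) = 69/4; numerator = 1(2/15) + 1(4/15) = 2/5; a_3 = (2/5)/(69/4) = 8/345
  n = 4: D(4) = 4(4 + 11/4) = 27; numerator = 1(8/345) + 1(2/15) = 18/115; a_4 = (18/115)/(27) = 2/345
  n = 5: D(5) = 5(5 + 11/4) = 155/4; numerator = 1(2/345) + 1(8/345) = 2/69; a_5 = (2/69)/(155/4) = 8/10695

r = 7/2; a_0 = 1; a_1 = 4/15; a_2 = 2/15; a_3 = 8/345; a_4 = 2/345; a_5 = 8/10695


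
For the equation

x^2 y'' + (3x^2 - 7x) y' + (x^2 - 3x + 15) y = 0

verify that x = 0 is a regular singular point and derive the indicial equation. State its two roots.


Divide by x^2 to reach normal form y'' + P_1(x) y' + P_2(x) y = 0 with P_1(x) = 3 - 7/x and P_2(x) = 1 - 3/x + 15/x^2.
x = 0 is a singular point because the y'-coefficient 3 - 7/x has a pole at x = 0 and the y-coefficient 1 - 3/x + 15/x^2 has a pole at x = 0.
It is a regular singular point because x P_1(x) = p(x) = 3x - 7 and x^2 P_2(x) = q(x) = x^2 - 3x + 15 are polynomials, hence analytic at x = 0.
p(0) = -7,  q(0) = 15.
Indicial equation: r(r-1) + p(0) r + q(0) = 0, i.e. r^2 + (p(0) - 1) r + q(0) = 0, i.e. r^2 - 8 r + 15 = 0.
Discriminant: (-8)^2 - 4(15) = 4, so r = (8 ± 2)/2.
Solving: r_1 = 5, r_2 = 3.

indicial: r^2 - 8 r + 15 = 0; roots r_1 = 5, r_2 = 3


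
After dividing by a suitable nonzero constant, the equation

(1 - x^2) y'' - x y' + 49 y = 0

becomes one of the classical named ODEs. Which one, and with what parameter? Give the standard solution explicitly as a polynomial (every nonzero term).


The equation is already in a standard form:  (1 - x^2) y'' - x y' + 49 y = 0.
This matches the Chebyshev equation (1 - x^2) y'' - x y' + n^2 y = 0 (note the -x y' term, not -2x y') with n^2 = 49, so n = 7; the polynomial solution is T_7(x).
With y = sum_k a_k x^k, matching x^k gives (k+2)(k+1) a_{k+2} = (k^2 - n^2) a_k = (k - 7)(k + 7) a_k. The right side vanishes at k = 7, so the series with the parity of 7 terminates at degree 7.
Standard normalization: leading coefficient of T_n is 2^(n-1), so a_7 = 2^6 = 64. Work downward with a_k = (k+1)(k+2) a_{k+2} / ((k - 7)(k + 7)):
  a_5 = (6)(7)(64) / ((5 - 7)(5 + 7)) = 2688/(-24) = -112
  a_3 = (4)(5)(-112) / ((3 - 7)(3 + 7)) = -2240/(-40) = 56
  a_1 = (2)(3)(56) / ((1 - 7)(1 + 7)) = 336/(-48) = -7
Hence T_7(x) = 64 x^7 - 112 x^5 + 56 x^3 - 7 x.

T_7(x); series = 64 x^7 - 112 x^5 + 56 x^3 - 7 x


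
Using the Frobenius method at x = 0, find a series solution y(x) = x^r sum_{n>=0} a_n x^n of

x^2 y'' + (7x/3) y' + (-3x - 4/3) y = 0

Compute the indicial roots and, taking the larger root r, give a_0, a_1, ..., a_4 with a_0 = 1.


Write in Frobenius form y'' + (p(x)/x) y' + (q(x)/x^2) y = 0:
  p(x) = 7/3,  q(x) = -3x - 4/3.
Indicial equation: r(r-1) + (7/3) r + (-4/3) = 0 -> roots r_1 = 2/3, r_2 = -2.
Take r = r_1 = 2/3. Let y(x) = x^r sum_{n>=0} a_n x^n with a_0 = 1.
Substitute y = x^r sum a_n x^n and match x^{r+n}. The recurrence is
  D(n) a_n - 3 a_{n-1} = 0,  where D(n) = (r+n)(r+n-1) + (7/3)(r+n) + (-4/3).
  a_n = 3 / D(n) * a_{n-1}.
Since the indicial polynomial factors as (r - r_1)(r - r_2), D(n) = (r_1 + n - r_1)(r_1 + n - r_2) = n(n + 8/3).
Evaluating step by step (a_0 = 1):
  n = 1: D(1) = 1(1 + 8/3) = 11/3; numerator = 3(1) = 3; a_1 = (3)/(11/3) = 9/11
  n = 2: D(2) = 2(2 + 8/3) = 28/3; numerator = 3(9/11) = 27/11; a_2 = (27/11)/(28/3) = 81/308
  n = 3: D(3) = 3(3 + 8/3) = 17; numerator = 3(81/308) = 243/308; a_3 = (243/308)/(17) = 243/5236
  n = 4: D(4) = 4(4 + 8/3) = 80/3; numerator = 3(243/5236) = 729/5236; a_4 = (729/5236)/(80/3) = 2187/418880

r = 2/3; a_0 = 1; a_1 = 9/11; a_2 = 81/308; a_3 = 243/5236; a_4 = 2187/418880


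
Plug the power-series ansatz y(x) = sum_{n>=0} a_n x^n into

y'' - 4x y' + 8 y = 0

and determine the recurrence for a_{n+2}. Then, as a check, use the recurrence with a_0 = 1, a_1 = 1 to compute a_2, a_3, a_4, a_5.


Substitute y = sum_n a_n x^n.
y''(x) has coefficient (n+2)(n+1) a_{n+2} at x^n;
-4 x y'(x) has coefficient -4 n a_n at x^n (shift);
8 y(x) has coefficient 8 a_n at x^n.
Matching x^n: (n+2)(n+1) a_{n+2} + (-4n + 8) a_n = 0.
Thus a_{n+2} = (4n - 8) / ((n+1)(n+2)) * a_n.

Check with a_0 = 1, a_1 = 1 (apply the recurrence for n = 0, 1, 2, 3): a_0 = 1, a_1 = 1, a_2 = -4, a_3 = -2/3, a_4 = 0, a_5 = -2/15.

a_(n+2) = (4n - 8) / ((n+1)(n+2)) * a_n; check: a_0 = 1, a_1 = 1, a_2 = -4, a_3 = -2/3, a_4 = 0, a_5 = -2/15


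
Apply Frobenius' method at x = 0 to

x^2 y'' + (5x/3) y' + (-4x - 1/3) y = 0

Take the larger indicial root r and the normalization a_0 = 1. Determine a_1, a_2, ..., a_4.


Write in Frobenius form y'' + (p(x)/x) y' + (q(x)/x^2) y = 0:
  p(x) = 5/3,  q(x) = -4x - 1/3.
Indicial equation: r(r-1) + (5/3) r + (-1/3) = 0 -> roots r_1 = 1/3, r_2 = -1.
Take r = r_1 = 1/3. Let y(x) = x^r sum_{n>=0} a_n x^n with a_0 = 1.
Substitute y = x^r sum a_n x^n and match x^{r+n}. The recurrence is
  D(n) a_n - 4 a_{n-1} = 0,  where D(n) = (r+n)(r+n-1) + (5/3)(r+n) + (-1/3).
  a_n = 4 / D(n) * a_{n-1}.
Since the indicial polynomial factors as (r - r_1)(r - r_2), D(n) = (r_1 + n - r_1)(r_1 + n - r_2) = n(n + 4/3).
Evaluating step by step (a_0 = 1):
  n = 1: D(1) = 1(1 + 4/3) = 7/3; numerator = 4(1) = 4; a_1 = (4)/(7/3) = 12/7
  n = 2: D(2) = 2(2 + 4/3) = 20/3; numerator = 4(12/7) = 48/7; a_2 = (48/7)/(20/3) = 36/35
  n = 3: D(3) = 3(3 + 4/3) = 13; numerator = 4(36/35) = 144/35; a_3 = (144/35)/(13) = 144/455
  n = 4: D(4) = 4(4 + 4/3) = 64/3; numerator = 4(144/455) = 576/455; a_4 = (576/455)/(64/3) = 27/455

r = 1/3; a_0 = 1; a_1 = 12/7; a_2 = 36/35; a_3 = 144/455; a_4 = 27/455


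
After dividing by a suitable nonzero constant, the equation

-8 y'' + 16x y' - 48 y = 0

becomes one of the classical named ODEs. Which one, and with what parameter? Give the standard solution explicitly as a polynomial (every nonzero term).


All three coefficients share the factor -8; dividing through by -8 gives  y'' - 2x y' + 6 y = 0.
This matches the Hermite equation y'' - 2x y' + 2n y = 0 with 2n = 6, so n = 3; the polynomial solution is H_3(x).
With y = sum_k a_k x^k, matching x^k gives (k+2)(k+1) a_{k+2} = 2(k - n) a_k = 2(k - 3) a_k. The right side vanishes at k = 3, so the series with the parity of 3 terminates at degree 3.
Standard normalization: leading coefficient of H_n is 2^n, so a_3 = 2^3 = 8. Work downward with a_k = (k+1)(k+2) a_{k+2} / (2(k - n)):
  a_1 = (2)(3)(8) / (2(1 - 3)) = 48/(-4) = -12
Hence H_3(x) = 8 x^3 - 12 x.

H_3(x); series = 8 x^3 - 12 x


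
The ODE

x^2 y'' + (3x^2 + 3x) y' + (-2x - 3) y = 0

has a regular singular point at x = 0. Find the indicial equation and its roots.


Divide by x^2 to reach normal form y'' + P_1(x) y' + P_2(x) y = 0 with P_1(x) = 3 + 3/x and P_2(x) = -2/x - 3/x^2.
x = 0 is a singular point because the y'-coefficient 3 + 3/x has a pole at x = 0 and the y-coefficient -2/x - 3/x^2 has a pole at x = 0.
It is a regular singular point because x P_1(x) = p(x) = 3x + 3 and x^2 P_2(x) = q(x) = -2x - 3 are polynomials, hence analytic at x = 0.
p(0) = 3,  q(0) = -3.
Indicial equation: r(r-1) + p(0) r + q(0) = 0, i.e. r^2 + (p(0) - 1) r + q(0) = 0, i.e. r^2 + 2 r - 3 = 0.
Discriminant: (2)^2 - 4(-3) = 16, so r = (-2 ± 4)/2.
Solving: r_1 = 1, r_2 = -3.

indicial: r^2 + 2 r - 3 = 0; roots r_1 = 1, r_2 = -3


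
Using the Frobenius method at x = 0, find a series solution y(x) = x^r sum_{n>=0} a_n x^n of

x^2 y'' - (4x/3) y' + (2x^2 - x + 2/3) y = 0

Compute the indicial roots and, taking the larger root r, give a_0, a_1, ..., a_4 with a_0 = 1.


Write in Frobenius form y'' + (p(x)/x) y' + (q(x)/x^2) y = 0:
  p(x) = -4/3,  q(x) = 2x^2 - x + 2/3.
Indicial equation: r(r-1) + (-4/3) r + (2/3) = 0 -> roots r_1 = 2, r_2 = 1/3.
Take r = r_1 = 2. Let y(x) = x^r sum_{n>=0} a_n x^n with a_0 = 1.
Substitute y = x^r sum a_n x^n and match x^{r+n}. The recurrence is
  D(n) a_n - 1 a_{n-1} + 2 a_{n-2} = 0,  where D(n) = (r+n)(r+n-1) + (-4/3)(r+n) + (2/3).
  a_n = [1 a_{n-1} - 2 a_{n-2}] / D(n).
Since the indicial polynomial factors as (r - r_1)(r - r_2), D(n) = (r_1 + n - r_1)(r_1 + n - r_2) = n(n + 5/3).
Evaluating step by step (a_0 = 1):
  n = 1: D(1) = 1(1 + 5/3) = 8/3; numerator = 1(1) = 1; a_1 = (1)/(8/3) = 3/8
  n = 2: D(2) = 2(2 + 5/3) = 22/3; numerator = 1(3/8) - 2(1) = -13/8; a_2 = (-13/8)/(22/3) = -39/176
  n = 3: D(3) = 3(3 + 5/3) = 14; numerator = 1(-39/176) - 2(3/8) = -171/176; a_3 = (-171/176)/(14) = -171/2464
  n = 4: D(4) = 4(4 + 5/3) = 68/3; numerator = 1(-171/2464) - 2(-39/176) = 921/2464; a_4 = (921/2464)/(68/3) = 2763/167552

r = 2; a_0 = 1; a_1 = 3/8; a_2 = -39/176; a_3 = -171/2464; a_4 = 2763/167552


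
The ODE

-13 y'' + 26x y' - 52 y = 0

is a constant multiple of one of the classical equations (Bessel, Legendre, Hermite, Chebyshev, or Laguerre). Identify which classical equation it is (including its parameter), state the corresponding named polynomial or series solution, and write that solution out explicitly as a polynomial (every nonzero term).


All three coefficients share the factor -13; dividing through by -13 gives  y'' - 2x y' + 4 y = 0.
This matches the Hermite equation y'' - 2x y' + 2n y = 0 with 2n = 4, so n = 2; the polynomial solution is H_2(x).
With y = sum_k a_k x^k, matching x^k gives (k+2)(k+1) a_{k+2} = 2(k - n) a_k = 2(k - 2) a_k. The right side vanishes at k = 2, so the series with the parity of 2 terminates at degree 2.
Standard normalization: leading coefficient of H_n is 2^n, so a_2 = 2^2 = 4. Work downward with a_k = (k+1)(k+2) a_{k+2} / (2(k - n)):
  a_0 = (1)(2)(4) / (2(0 - 2)) = 8/(-4) = -2
Hence H_2(x) = 4 x^2 - 2.

H_2(x); series = 4 x^2 - 2


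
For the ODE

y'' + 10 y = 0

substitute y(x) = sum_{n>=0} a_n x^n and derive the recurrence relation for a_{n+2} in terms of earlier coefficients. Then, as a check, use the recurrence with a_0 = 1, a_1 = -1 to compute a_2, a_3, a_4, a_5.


Substitute y = sum_n a_n x^n into y'' + (const) y = 0.
y''(x) = sum_{n>=0} (n+2)(n+1) a_{n+2} x^n.
The ODE becomes sum_n [(n+2)(n+1) a_{n+2} + 10 a_n] x^n = 0.
Setting each coefficient to zero gives the recurrence:
  (n+2)(n+1) a_{n+2} + 10 a_n = 0,
  a_{n+2} = -10 / ((n+1)(n+2)) a_n.

Check with a_0 = 1, a_1 = -1 (apply the recurrence for n = 0, 1, 2, 3): a_0 = 1, a_1 = -1, a_2 = -5, a_3 = 5/3, a_4 = 25/6, a_5 = -5/6.

a_{n+2} = -10/((n+1)(n+2)) * a_n; check: a_0 = 1, a_1 = -1, a_2 = -5, a_3 = 5/3, a_4 = 25/6, a_5 = -5/6


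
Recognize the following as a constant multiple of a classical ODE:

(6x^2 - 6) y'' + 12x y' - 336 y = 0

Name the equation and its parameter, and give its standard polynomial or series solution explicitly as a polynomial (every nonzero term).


All three coefficients share the factor -6; dividing through by -6 gives  (1 - x^2) y'' - 2x y' + 56 y = 0.
This matches the Legendre equation (1 - x^2) y'' - 2x y' + n(n+1) y = 0 (note the -2x y' term) with n(n+1) = 56, so n = 7; the polynomial solution is P_7(x).
With y = sum_k a_k x^k, matching x^k gives (k+2)(k+1) a_{k+2} = [k(k+1) - n(n+1)] a_k = (k - 7)(k + 8) a_k. The right side vanishes at k = 7, so the series with the parity of 7 terminates at degree 7.
Standard normalization (P_n(1) = 1): leading coefficient (2n)!/(2^n (n!)^2) = 87178291200/(128*25401600) = 429/16, so a_7 = 429/16. Work downward with a_k = (k+1)(k+2) a_{k+2} / ((k - 7)(k + 8)):
  a_5 = (6)(7)(429/16) / ((5 - 7)(5 + 8)) = (9009/8)/(-26) = -693/16
  a_3 = (4)(5)(-693/16) / ((3 - 7)(3 + 8)) = (-3465/4)/(-44) = 315/16
  a_1 = (2)(3)(315/16) / ((1 - 7)(1 + 8)) = (945/8)/(-54) = -35/16
Hence P_7(x) = 429 x^7/16 - 693 x^5/16 + 315 x^3/16 - 35 x/16.

P_7(x); series = 429 x^7/16 - 693 x^5/16 + 315 x^3/16 - 35 x/16
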